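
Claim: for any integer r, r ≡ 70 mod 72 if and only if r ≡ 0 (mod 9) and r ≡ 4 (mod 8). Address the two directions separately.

Neither direction holds.

(⟹) This fails: r = 70 gives 70 ≡ 70 (mod 72) but 70 ≡ 7 (mod 9), so the conjunction on the right does not hold.

(⟸) This fails: r = 36 satisfies both congruences on the right (36 ≡ 0 mod 9 and 36 ≡ 4 mod 8) yet 36 ≡ 36 (mod 72), not 70.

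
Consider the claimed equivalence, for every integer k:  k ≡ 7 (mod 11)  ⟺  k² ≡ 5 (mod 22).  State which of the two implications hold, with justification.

[⇒] This fails: take k = 18. Then 18 ≡ 7 (mod 11), but 18² = 324 ≡ 16 (mod 22), not 5.

[⇐] This fails: take k = 15. Then 15² = 225 ≡ 5 (mod 22), yet 15 ≡ 4 (mod 11), not 7.

(⇒) fails and (⇐) fails.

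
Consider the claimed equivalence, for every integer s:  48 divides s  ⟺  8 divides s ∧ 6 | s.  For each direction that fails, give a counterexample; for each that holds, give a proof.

Not equivalent: only (⇒) holds.

(⟸) This fails: take s = 24. Both 8 ∣ 24 and 6 ∣ 24, yet 24 is not a multiple of 48 (since 24 = 0·48 + 24), so 48 ∤ 24.

(⟹) If 48 ∣ s, write s = 48q. Since 48 = 6·8, s = 8·(6q), so 8 ∣ s; and since 48 = 8·6, s = 6·(8q), so 6 ∣ s.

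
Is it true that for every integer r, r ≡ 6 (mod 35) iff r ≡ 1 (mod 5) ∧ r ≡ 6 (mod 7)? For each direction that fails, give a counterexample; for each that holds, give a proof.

Both directions hold.

Forward direction. Suppose r ≡ 6 (mod 35); write r = 35j + 6. Since 5 ∣ 35, reducing mod 5 gives r ≡ 6 ≡ 1 (mod 5); since 7 ∣ 35, reducing mod 7 gives r ≡ 6 (mod 7).

Converse. If r ≡ 1 (mod 5) and r ≡ 6 (mod 7), then by the Chinese remainder theorem r ≡ 6 (mod 35). This is exactly r ≡ 6 (mod 35).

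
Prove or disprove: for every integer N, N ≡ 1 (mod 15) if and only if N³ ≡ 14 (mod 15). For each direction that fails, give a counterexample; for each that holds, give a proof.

Both directions fail.

[⇒] This fails: take N = 1. Then 1 ≡ 1 (mod 15), but 1³ = 1 ≡ 1 (mod 15), not 14.

[⇐] This fails: take N = 14. Then 14³ = 2744 ≡ 14 (mod 15), yet 14 ≡ 14 (mod 15), not 1.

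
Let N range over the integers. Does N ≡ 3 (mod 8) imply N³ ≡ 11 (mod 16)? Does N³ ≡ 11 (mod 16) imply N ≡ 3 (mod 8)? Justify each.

Only the converse holds.

(←) The residues r modulo 16 with r³ ≡ 11 (mod 16) are exactly {3}, and each is ≡ 3 (mod 8).

(→) This fails: take N = 11. Then 11 ≡ 3 (mod 8), but 11³ = 1331 ≡ 3 (mod 16), not 11.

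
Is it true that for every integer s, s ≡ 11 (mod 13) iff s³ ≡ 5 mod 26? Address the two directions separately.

Neither direction holds.

[⇒] This fails: take s = 24. Then 24 ≡ 11 (mod 13), but 24³ = 13824 ≡ 18 (mod 26), not 5.

[⇐] This fails: take s = 7. Then 7³ = 343 ≡ 5 (mod 26), yet 7 ≡ 7 (mod 13), not 11.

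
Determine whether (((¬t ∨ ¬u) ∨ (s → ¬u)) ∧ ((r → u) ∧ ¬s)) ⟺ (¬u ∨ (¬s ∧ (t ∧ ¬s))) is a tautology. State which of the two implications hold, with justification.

Neither direction holds.

(⇒) This fails. Under r = F, s = F, u = T, t = F, the left side is true but the right side is false.

(⇐) This fails. Under r = T, s = F, u = F, t = F, the left side is false but the right side is true.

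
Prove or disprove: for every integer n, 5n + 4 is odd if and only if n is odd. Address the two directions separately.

The biconditional holds.

(⇐) Suppose n is odd; write n = 2j + 1. Then 5n + 4 = 5·(2j + 1) + 4 = 2·5j + 9, which is odd.

(⇒) Suppose 5n + 4 is odd. Since 5 is odd, 5n and n have the same parity, so 5n + 4 ≡ n + 4 (mod 2). As 4 is even, 5n + 4 is odd exactly when n is odd. Thus n is odd.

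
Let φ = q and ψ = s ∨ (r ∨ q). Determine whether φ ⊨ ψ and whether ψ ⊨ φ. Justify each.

(⟹) Assume the antecedent. If s is true, s ∨ (r ∨ q) reduces to true regardless of the other variables. If s is false, the antecedent forces (s = F, q = T, r = F) or (s = F, q = T, r = T), and s ∨ (r ∨ q) holds there. Either way s ∨ (r ∨ q) holds.

(⟸) This fails. Under s = T, q = F, r = F, the left side is false but the right side is true.

Only the forward implication holds.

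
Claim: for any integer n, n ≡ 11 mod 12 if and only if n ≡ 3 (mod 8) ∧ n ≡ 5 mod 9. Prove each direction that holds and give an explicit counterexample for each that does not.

Only the converse holds.

Forward direction. This fails: n = 35 gives 35 ≡ 11 (mod 12) but 35 ≡ 8 (mod 9), so the conjunction on the right does not hold.

Converse. If n ≡ 3 (mod 8) and n ≡ 5 (mod 9), then by the Chinese remainder theorem n ≡ 59 (mod 72). Since 59 ≡ 11 (mod 12) and 12 ∣ 72, we get n ≡ 11 (mod 12).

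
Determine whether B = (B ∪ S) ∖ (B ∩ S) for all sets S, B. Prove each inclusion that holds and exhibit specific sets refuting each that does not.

Forward inclusion. This inclusion fails. Take S = {1}, B = {1}; then 1 ∈ B but 1 ∉ (B ∪ S) ∖ (B ∩ S).

Reverse inclusion. This inclusion fails. Take S = {1}, B = ∅; then 1 ∈ (B ∪ S) ∖ (B ∩ S) but 1 ∉ B.

Both inclusions fail.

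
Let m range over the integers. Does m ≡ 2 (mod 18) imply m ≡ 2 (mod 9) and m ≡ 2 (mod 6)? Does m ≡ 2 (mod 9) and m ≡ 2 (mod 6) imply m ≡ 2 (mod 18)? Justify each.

The biconditional holds.

(⟸) If m ≡ 2 (mod 9) and m ≡ 2 (mod 6), then by the Chinese remainder theorem m ≡ 2 (mod 18). This is exactly m ≡ 2 (mod 18).

(⟹) Suppose m ≡ 2 (mod 18); write m = 18j + 2. Since 9 ∣ 18, reducing mod 9 gives m ≡ 2 (mod 9); since 6 ∣ 18, reducing mod 6 gives m ≡ 2 (mod 6).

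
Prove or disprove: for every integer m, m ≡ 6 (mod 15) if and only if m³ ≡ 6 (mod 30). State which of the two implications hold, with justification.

Only the reverse direction holds.

[⇒] This fails: take m = 21. Then 21 ≡ 6 (mod 15), but 21³ = 9261 ≡ 21 (mod 30), not 6.

[⇐] Conversely, the residues r modulo 30 with r³ ≡ 6 (mod 30) are exactly {6}, and each is ≡ 6 (mod 15).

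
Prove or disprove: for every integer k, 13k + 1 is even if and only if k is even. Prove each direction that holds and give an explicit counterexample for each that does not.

(→) This fails: k = 5 gives 13k + 1 = 66, which is even, but 5 is odd, not even.

(←) This also fails: k = 6 is even, but 13k + 1 = 79 is odd, not even.

Neither implication holds.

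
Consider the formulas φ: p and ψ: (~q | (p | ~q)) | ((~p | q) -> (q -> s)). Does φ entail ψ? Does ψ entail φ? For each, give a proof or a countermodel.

(⟹) Assume the antecedent. If s is true, the consequent reduces to true regardless of the other variables. If s is false, the antecedent forces (s = F, q = F, p = T) or (s = F, q = T, p = T), and the consequent holds there. Either way the consequent holds.

(⟸) This fails. Under s = F, q = F, p = F, the left side is false but the right side is true.

Only the forward direction holds.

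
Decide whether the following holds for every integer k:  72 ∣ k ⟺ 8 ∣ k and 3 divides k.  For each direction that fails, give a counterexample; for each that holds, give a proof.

(→) If 72 ∣ k, write k = 72q. Since 72 = 9·8, k = 8·(9q), so 8 ∣ k; and since 72 = 24·3, k = 3·(24q), so 3 ∣ k.

(←) This fails: take k = 24. Both 8 ∣ 24 and 3 ∣ 24, yet 24 is not a multiple of 72 (since 24 = 0·72 + 24), so 72 ∤ 24.

(⇒) holds; (⇐) fails.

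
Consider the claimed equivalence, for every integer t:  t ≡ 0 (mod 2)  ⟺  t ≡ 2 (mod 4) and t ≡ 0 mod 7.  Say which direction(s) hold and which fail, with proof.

Not equivalent: only (⇐) holds.

(⇒) This fails: t = 0 gives 0 ≡ 0 (mod 2) but 0 ≡ 0 (mod 4), so the conjunction on the right does not hold.

(⇐) Conversely, if t ≡ 2 (mod 4) and t ≡ 0 (mod 7), then by the Chinese remainder theorem t ≡ 14 (mod 28). Since 14 ≡ 0 (mod 2) and 2 ∣ 28, we get t ≡ 0 (mod 2).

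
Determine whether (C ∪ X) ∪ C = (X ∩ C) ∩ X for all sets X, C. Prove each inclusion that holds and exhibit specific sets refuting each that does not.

(⟹) This inclusion fails. Take X = {1}, C = ∅; then 1 ∈ (C ∪ X) ∪ C but 1 ∉ (X ∩ C) ∩ X.

(⟸) Let x ∈ (X ∩ C) ∩ X. Then x ∈ X ∩ C, from which x ∈ (C ∪ X) ∪ C.

(⊆) fails; (⊇) holds.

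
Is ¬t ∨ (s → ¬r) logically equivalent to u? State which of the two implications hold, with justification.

Both directions fail.

Forward direction. This fails. Under r = F, s = F, u = F, t = F, the left side is true but the right side is false.

Converse. This fails. Under r = T, s = T, u = T, t = T, the left side is false but the right side is true.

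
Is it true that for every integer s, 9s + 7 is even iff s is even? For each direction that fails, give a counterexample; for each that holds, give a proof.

(→) This fails: s = 7 gives 9s + 7 = 70, which is even, but 7 is odd, not even.

(←) This also fails: s = 6 is even, but 9s + 7 = 61 is odd, not even.

Both directions fail.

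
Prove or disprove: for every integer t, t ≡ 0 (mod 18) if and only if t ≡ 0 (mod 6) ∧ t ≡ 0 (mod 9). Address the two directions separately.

Both implications hold.

(⟸) If t ≡ 0 (mod 6) and t ≡ 0 (mod 9), then by the Chinese remainder theorem t ≡ 0 (mod 18). This is exactly t ≡ 0 (mod 18).

(⟹) Suppose t ≡ 0 (mod 18); write t = 18j + 0. Since 6 ∣ 18, reducing mod 6 gives t ≡ 0 (mod 6); since 9 ∣ 18, reducing mod 9 gives t ≡ 0 (mod 9).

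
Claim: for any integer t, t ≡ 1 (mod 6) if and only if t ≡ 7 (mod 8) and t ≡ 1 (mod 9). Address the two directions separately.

Not equivalent: only (⇐) holds.

(→) This fails: t = 1 gives 1 ≡ 1 (mod 6) but 1 ≡ 1 (mod 8), so the conjunction on the right does not hold.

(←) Conversely, if t ≡ 7 (mod 8) and t ≡ 1 (mod 9), then by the Chinese remainder theorem t ≡ 55 (mod 72). Since 55 ≡ 1 (mod 6) and 6 ∣ 72, we get t ≡ 1 (mod 6).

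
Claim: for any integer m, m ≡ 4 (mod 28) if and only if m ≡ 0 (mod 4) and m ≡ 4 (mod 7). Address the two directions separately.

Forward direction. Suppose m ≡ 4 (mod 28); write m = 28j + 4. Since 4 ∣ 28, reducing mod 4 gives m ≡ 4 ≡ 0 (mod 4); since 7 ∣ 28, reducing mod 7 gives m ≡ 4 (mod 7).

Converse. If m ≡ 0 (mod 4) and m ≡ 4 (mod 7), then by the Chinese remainder theorem m ≡ 4 (mod 28). This is exactly m ≡ 4 (mod 28).

Both directions hold.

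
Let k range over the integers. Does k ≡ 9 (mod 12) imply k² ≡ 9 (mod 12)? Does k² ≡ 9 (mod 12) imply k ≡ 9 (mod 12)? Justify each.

(⟹) Suppose k ≡ 9 (mod 12). Write k = 12j + 9. Then (12j + 9)² = 144j² + 216j + 81 = 12(12j² + 18j + 6) + 9, so k² ≡ 9 (mod 12).

(⟸) This fails: take k = 3. Then 3² = 9 ≡ 9 (mod 12), yet 3 ≡ 3 (mod 12), not 9.

The forward direction holds; the converse fails.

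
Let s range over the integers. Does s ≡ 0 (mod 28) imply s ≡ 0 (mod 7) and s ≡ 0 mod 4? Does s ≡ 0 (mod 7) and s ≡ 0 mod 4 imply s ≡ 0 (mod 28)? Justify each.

Equivalent; both directions hold.

(⟹) Suppose s ≡ 0 (mod 28); write s = 28j + 0. Since 7 ∣ 28, reducing mod 7 gives s ≡ 0 (mod 7); since 4 ∣ 28, reducing mod 4 gives s ≡ 0 (mod 4).

(⟸) Conversely, if s ≡ 0 (mod 7) and s ≡ 0 (mod 4), then by the Chinese remainder theorem s ≡ 0 (mod 28). This is exactly s ≡ 0 (mod 28).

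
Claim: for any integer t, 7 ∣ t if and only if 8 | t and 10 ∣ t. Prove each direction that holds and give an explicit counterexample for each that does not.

Forward direction. This fails: take t = 7. Certainly 7 ∣ 7, but 8 ∤ 7.

Converse. This fails: take t = 40. Both 8 ∣ 40 and 10 ∣ 40, yet 40 is not a multiple of 7 (since 40 = 5·7 + 5), so 7 ∤ 40.

Neither implication holds.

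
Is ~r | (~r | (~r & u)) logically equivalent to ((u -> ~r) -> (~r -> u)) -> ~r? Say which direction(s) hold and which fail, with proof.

(⇒) Assume the antecedent. If r is true, the antecedent cannot hold. If r is false, ((u -> ~r) -> (~r -> u)) -> ~r reduces to true regardless of the other variables. Either way ((u -> ~r) -> (~r -> u)) -> ~r holds.

(⇐) Assume the antecedent. If r is true, the antecedent cannot hold. If r is false, ~r | (~r | (~r & u)) reduces to true regardless of the other variables. Either way ~r | (~r | (~r & u)) holds.

Both directions hold; the statement is true.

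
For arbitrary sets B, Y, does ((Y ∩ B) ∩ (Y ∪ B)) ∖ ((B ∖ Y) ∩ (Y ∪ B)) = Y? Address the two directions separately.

Only the forward inclusion holds.

(⊆) Let x ∈ ((Y ∩ B) ∩ (Y ∪ B)) ∖ ((B ∖ Y) ∩ (Y ∪ B)). Then x ∈ B ∩ Y, from which x ∈ Y.

(⊇) This inclusion fails. Take B = ∅, Y = {1}; then 1 ∈ Y but 1 ∉ ((Y ∩ B) ∩ (Y ∪ B)) ∖ ((B ∖ Y) ∩ (Y ∪ B)).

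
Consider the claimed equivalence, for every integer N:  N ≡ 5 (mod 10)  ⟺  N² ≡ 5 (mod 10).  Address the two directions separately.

Both directions hold.

Forward direction. Suppose N ≡ 5 (mod 10). Write N = 10j + 5. Then (10j + 5)² = 100j² + 100j + 25 = 10(10j² + 10j + 2) + 5, so N² ≡ 5 (mod 10).

Converse. Suppose N² ≡ 5 (mod 10). The only residue r in {0, …, 9} with r² ≡ 5 (mod 10) is r = 5, so N ≡ 5 (mod 10).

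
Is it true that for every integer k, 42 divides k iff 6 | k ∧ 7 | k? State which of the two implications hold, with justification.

(⇒) If 42 ∣ k, write k = 42q. Since 42 = 7·6, k = 6·(7q), so 6 ∣ k; and since 42 = 6·7, k = 7·(6q), so 7 ∣ k.

(⇐) Suppose 6 ∣ k and 7 ∣ k. Any common multiple of 6 and 7 is a multiple of their lcm; here gcd(6, 7) = 1, so lcm(6, 7) = 6·7 = 42, so 42 ∣ k.

Both directions hold.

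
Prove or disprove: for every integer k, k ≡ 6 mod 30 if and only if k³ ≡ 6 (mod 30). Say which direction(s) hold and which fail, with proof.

Equivalent; both directions hold.

[⇒] Suppose k ≡ 6 mod 30. Write k = 30j + 6. Then (30j + 6)³ = 27000j³ + 16200j² + 3240j + 216 = 30(900j³ + 540j² + 108j + 7) + 6, so k³ ≡ 6 (mod 30).

[⇐] Conversely, suppose k³ ≡ 6 (mod 30). The only residue r in {0, …, 29} with r³ ≡ 6 (mod 30) is r = 6, so k ≡ 6 (mod 30).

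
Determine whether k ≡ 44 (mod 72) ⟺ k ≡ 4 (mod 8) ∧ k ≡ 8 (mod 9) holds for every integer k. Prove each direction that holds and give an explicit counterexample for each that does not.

Converse. If k ≡ 4 (mod 8) and k ≡ 8 (mod 9), then by the Chinese remainder theorem k ≡ 44 (mod 72). This is exactly k ≡ 44 (mod 72).

Forward direction. Suppose k ≡ 44 (mod 72); write k = 72j + 44. Since 8 ∣ 72, reducing mod 8 gives k ≡ 44 ≡ 4 (mod 8); since 9 ∣ 72, reducing mod 9 gives k ≡ 44 ≡ 8 (mod 9).

Both directions hold.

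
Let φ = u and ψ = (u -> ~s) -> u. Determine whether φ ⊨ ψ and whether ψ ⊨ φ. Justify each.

(←) Assume the antecedent. If u is true, u reduces to true regardless of the other variables. If u is false, the antecedent cannot hold. Either way u holds.

(→) Assume the antecedent. If u is true, (u -> ~s) -> u reduces to true regardless of the other variables. If u is false, the antecedent cannot hold. Either way (u -> ~s) -> u holds.

The biconditional holds.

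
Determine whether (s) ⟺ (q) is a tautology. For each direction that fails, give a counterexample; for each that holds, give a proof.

(⟹) This fails. Under s = T, q = F, the left side is true but the right side is false.

(⟸) This fails. Under s = F, q = T, the left side is false but the right side is true.

Both directions fail.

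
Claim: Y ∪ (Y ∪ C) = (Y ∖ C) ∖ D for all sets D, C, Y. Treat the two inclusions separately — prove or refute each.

(⟹) This inclusion fails. Take D = ∅, C = {1}, Y = ∅; then 1 ∈ Y ∪ (Y ∪ C) but 1 ∉ (Y ∖ C) ∖ D.

(⟸) Let x ∈ (Y ∖ C) ∖ D. Then x ∈ Y and x ∉ D, C, from which x ∈ Y ∪ (Y ∪ C).

The sets are not equal: only the reverse inclusion holds.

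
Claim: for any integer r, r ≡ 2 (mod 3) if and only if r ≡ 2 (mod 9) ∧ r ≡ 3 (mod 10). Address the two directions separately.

(⇒) fails; (⇐) holds.

Forward direction. This fails: r = 2 gives 2 ≡ 2 (mod 3) but 2 ≡ 2 (mod 10), so the conjunction on the right does not hold.

Converse. If r ≡ 2 (mod 9) and r ≡ 3 (mod 10), then by the Chinese remainder theorem r ≡ 83 (mod 90). Since 83 ≡ 2 (mod 3) and 3 ∣ 90, we get r ≡ 2 (mod 3).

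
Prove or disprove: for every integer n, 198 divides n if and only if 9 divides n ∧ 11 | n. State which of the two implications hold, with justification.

Only the forward direction holds.

(⟹) If 198 ∣ n, write n = 198q. Since 198 = 22·9, n = 9·(22q), so 9 ∣ n; and since 198 = 18·11, n = 11·(18q), so 11 ∣ n.

(⟸) This fails: take n = 99. Both 9 ∣ 99 and 11 ∣ 99, yet 99 is not a multiple of 198 (since 99 = 0·198 + 99), so 198 ∤ 99.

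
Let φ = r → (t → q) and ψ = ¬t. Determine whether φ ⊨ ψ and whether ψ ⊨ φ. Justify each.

[⇐] Assume the antecedent. If q is true, r → (t → q) reduces to true regardless of the other variables. If q is false, the antecedent forces (q = F, t = F, r = F) or (q = F, t = F, r = T), and r → (t → q) holds there. Either way r → (t → q) holds.

[⇒] This fails. Under q = F, t = T, r = F, the left side is true but the right side is false.

Only the reverse direction holds.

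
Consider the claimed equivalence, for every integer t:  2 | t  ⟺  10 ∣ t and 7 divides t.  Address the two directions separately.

[⇒] This fails: take t = 2. Certainly 2 ∣ 2, but 10 ∤ 2.

[⇐] Suppose 10 ∣ t and 7 ∣ t. Any common multiple of 10 and 7 is a multiple of their lcm; here gcd(10, 7) = 1, so lcm(10, 7) = 10·7 = 70, so 70 ∣ t. Since 2 ∣ 70, it follows that 2 ∣ t.

(⇒) fails; (⇐) holds.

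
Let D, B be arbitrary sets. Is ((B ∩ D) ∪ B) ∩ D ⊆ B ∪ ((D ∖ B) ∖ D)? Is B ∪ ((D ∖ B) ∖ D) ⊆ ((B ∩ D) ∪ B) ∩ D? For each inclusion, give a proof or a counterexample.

(⊆) Let x ∈ ((B ∩ D) ∪ B) ∩ D. Then x ∈ D ∩ B, from which x ∈ B ∪ ((D ∖ B) ∖ D).

(⊇) This inclusion fails. Take D = ∅, B = {1}; then 1 ∈ B ∪ ((D ∖ B) ∖ D) but 1 ∉ ((B ∩ D) ∪ B) ∩ D.

The sets are not equal: only the forward inclusion holds.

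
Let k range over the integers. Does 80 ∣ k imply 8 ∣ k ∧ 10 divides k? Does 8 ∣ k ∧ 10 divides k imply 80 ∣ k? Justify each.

Only the forward implication holds.

(⟹) If 80 ∣ k, write k = 80q. Since 80 = 10·8, k = 8·(10q), so 8 ∣ k; and since 80 = 8·10, k = 10·(8q), so 10 ∣ k.

(⟸) This fails: take k = 40. Both 8 ∣ 40 and 10 ∣ 40, yet 40 is not a multiple of 80 (since 40 = 0·80 + 40), so 80 ∤ 40.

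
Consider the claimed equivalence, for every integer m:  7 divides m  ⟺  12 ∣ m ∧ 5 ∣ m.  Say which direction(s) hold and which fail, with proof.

[⇒] This fails: take m = 7. Certainly 7 ∣ 7, but 12 ∤ 7.

[⇐] This fails: take m = 60. Both 12 ∣ 60 and 5 ∣ 60, yet 60 is not a multiple of 7 (since 60 = 8·7 + 4), so 7 ∤ 60.

Both directions fail.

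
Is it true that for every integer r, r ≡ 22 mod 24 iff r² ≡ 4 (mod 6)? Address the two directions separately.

[⇒] Suppose r ≡ 22 (mod 24). Then r² ≡ 22² = 484 (mod 24), and since 6 ∣ 24, also r² ≡ 4 (mod 6).

[⇐] This fails: take r = 2. Then 2² = 4 ≡ 4 (mod 6), yet 2 ≡ 2 (mod 24), not 22.

The forward direction holds; the converse fails.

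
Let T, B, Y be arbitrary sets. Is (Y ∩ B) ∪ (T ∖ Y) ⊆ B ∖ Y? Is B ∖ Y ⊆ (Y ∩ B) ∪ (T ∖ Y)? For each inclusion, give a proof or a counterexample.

(⊆) This inclusion fails. Take T = {1}, B = ∅, Y = ∅; then 1 ∈ (Y ∩ B) ∪ (T ∖ Y) but 1 ∉ B ∖ Y.

(⊇) This inclusion fails. Take T = ∅, B = {1}, Y = ∅; then 1 ∈ B ∖ Y but 1 ∉ (Y ∩ B) ∪ (T ∖ Y).

Neither inclusion holds.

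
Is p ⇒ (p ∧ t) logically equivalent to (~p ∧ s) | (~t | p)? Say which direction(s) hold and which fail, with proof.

(⇒) fails and (⇐) fails.

(→) This fails. Under t = T, p = F, s = F, the left side is true but the right side is false.

(←) This fails. Under t = F, p = T, s = F, the left side is false but the right side is true.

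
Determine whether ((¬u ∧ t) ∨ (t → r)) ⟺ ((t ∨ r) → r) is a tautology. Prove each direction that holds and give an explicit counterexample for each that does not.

[⇒] This fails. Under u = F, t = T, r = F, the left side is true but the right side is false.

[⇐] Assume the antecedent. If t is true, the antecedent forces (u = F, t = T, r = T) or (u = T, t = T, r = T), and (¬u ∧ t) ∨ (t → r) holds there. If t is false, (¬u ∧ t) ∨ (t → r) reduces to true regardless of the other variables. Either way (¬u ∧ t) ∨ (t → r) holds.

The forward direction fails; the converse holds.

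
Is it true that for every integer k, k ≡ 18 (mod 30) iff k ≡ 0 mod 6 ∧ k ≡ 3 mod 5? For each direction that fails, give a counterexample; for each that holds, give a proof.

Forward direction. Suppose k ≡ 18 (mod 30); write k = 30j + 18. Since 6 ∣ 30, reducing mod 6 gives k ≡ 18 ≡ 0 (mod 6); since 5 ∣ 30, reducing mod 5 gives k ≡ 18 ≡ 3 (mod 5).

Converse. If k ≡ 0 (mod 6) and k ≡ 3 (mod 5), then by the Chinese remainder theorem k ≡ 18 (mod 30). This is exactly k ≡ 18 (mod 30).

Equivalent; both directions hold.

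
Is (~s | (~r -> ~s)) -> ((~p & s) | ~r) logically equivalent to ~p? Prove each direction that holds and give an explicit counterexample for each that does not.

Neither implication holds.

(⇒) This fails. Under r = F, p = T, s = F, the left side is true but the right side is false.

(⇐) This fails. Under r = T, p = F, s = F, the left side is false but the right side is true.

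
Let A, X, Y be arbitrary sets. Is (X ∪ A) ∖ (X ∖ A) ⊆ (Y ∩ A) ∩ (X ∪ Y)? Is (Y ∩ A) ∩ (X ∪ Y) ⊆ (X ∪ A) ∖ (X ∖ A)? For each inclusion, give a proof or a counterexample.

(⊆) fails; (⊇) holds.

Reverse inclusion. Let x ∈ (Y ∩ A) ∩ (X ∪ Y). Then either x ∈ A ∩ Y and x ∉ X; or x ∈ A ∩ X ∩ Y. In each case x ∈ (X ∪ A) ∖ (X ∖ A), so (Y ∩ A) ∩ (X ∪ Y) ⊆ (X ∪ A) ∖ (X ∖ A).

Forward inclusion. This inclusion fails. Take A = {1}, X = ∅, Y = ∅; then 1 ∈ (X ∪ A) ∖ (X ∖ A) but 1 ∉ (Y ∩ A) ∩ (X ∪ Y).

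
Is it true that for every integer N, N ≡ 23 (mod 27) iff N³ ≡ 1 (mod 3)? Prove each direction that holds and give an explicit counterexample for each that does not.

Neither implication holds.

(⇒) This fails: take N = 23. Then 23 ≡ 23 (mod 27), but 23³ = 12167 ≡ 2 (mod 3), not 1.

(⇐) This fails: take N = 1. Then 1³ = 1 ≡ 1 (mod 3), yet 1 ≡ 1 (mod 27), not 23.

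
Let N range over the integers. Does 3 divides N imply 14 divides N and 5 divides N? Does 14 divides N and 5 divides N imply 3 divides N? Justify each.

Neither direction holds.

Forward direction. This fails: take N = 3. Certainly 3 ∣ 3, but 14 ∤ 3.

Converse. This fails: take N = 70. Both 14 ∣ 70 and 5 ∣ 70, yet 70 is not a multiple of 3 (since 70 = 23·3 + 1), so 3 ∤ 70.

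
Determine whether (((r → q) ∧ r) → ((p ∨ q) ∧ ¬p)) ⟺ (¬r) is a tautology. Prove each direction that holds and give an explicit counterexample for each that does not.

(⟹) This fails. Under q = F, p = F, r = T, the left side is true but the right side is false.

(⟸) Assume the antecedent. If q is true, the antecedent forces (q = T, p = F, r = F) or (q = T, p = T, r = F), and ((r → q) ∧ r) → ((p ∨ q) ∧ ¬p) holds there. If q is false, ((r → q) ∧ r) → ((p ∨ q) ∧ ¬p) reduces to true regardless of the other variables. Either way ((r → q) ∧ r) → ((p ∨ q) ∧ ¬p) holds.

Only the reverse direction holds.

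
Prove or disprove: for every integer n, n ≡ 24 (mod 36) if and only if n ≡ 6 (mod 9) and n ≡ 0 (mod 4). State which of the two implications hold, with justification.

(⇒) Suppose n ≡ 24 (mod 36); write n = 36j + 24. Since 9 ∣ 36, reducing mod 9 gives n ≡ 24 ≡ 6 (mod 9); since 4 ∣ 36, reducing mod 4 gives n ≡ 24 ≡ 0 (mod 4).

(⇐) Conversely, if n ≡ 6 (mod 9) and n ≡ 0 (mod 4), then by the Chinese remainder theorem n ≡ 24 (mod 36). This is exactly n ≡ 24 (mod 36).

Both directions hold; the statement is true.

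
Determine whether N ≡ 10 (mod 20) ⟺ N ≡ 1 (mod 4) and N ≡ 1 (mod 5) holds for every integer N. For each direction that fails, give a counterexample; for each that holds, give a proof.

Neither implication holds.

(⇒) This fails: N = 10 gives 10 ≡ 10 (mod 20) but 10 ≡ 2 (mod 4), so the conjunction on the right does not hold.

(⇐) This fails: N = 1 satisfies both congruences on the right (1 ≡ 1 mod 4 and 1 ≡ 1 mod 5) yet 1 ≡ 1 (mod 20), not 10.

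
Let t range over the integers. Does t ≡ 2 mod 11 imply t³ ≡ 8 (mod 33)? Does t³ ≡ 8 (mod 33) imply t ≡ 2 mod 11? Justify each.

(←) The residues r modulo 33 with r³ ≡ 8 (mod 33) are exactly {2}, and each is ≡ 2 (mod 11).

(→) This fails: take t = 13. Then 13 ≡ 2 (mod 11), but 13³ = 2197 ≡ 19 (mod 33), not 8.

Only the reverse direction holds.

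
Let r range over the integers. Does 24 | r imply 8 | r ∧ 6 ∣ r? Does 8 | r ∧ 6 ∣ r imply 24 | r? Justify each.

Both directions hold.

[⇒] If 24 ∣ r, write r = 24q. Since 24 = 3·8, r = 8·(3q), so 8 ∣ r; and since 24 = 4·6, r = 6·(4q), so 6 ∣ r.

[⇐] Suppose 8 ∣ r and 6 ∣ r. Any common multiple of 8 and 6 is a multiple of their lcm; here lcm(8, 6) = 8·6/gcd(8, 6) = 48/2 = 24, so 24 ∣ r.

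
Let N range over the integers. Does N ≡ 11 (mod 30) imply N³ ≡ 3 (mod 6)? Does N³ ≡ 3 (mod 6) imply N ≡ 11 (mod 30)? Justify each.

Neither implication holds.

(⇒) This fails: take N = 11. Then 11 ≡ 11 (mod 30), but 11³ = 1331 ≡ 5 (mod 6), not 3.

(⇐) This fails: take N = 3. Then 3³ = 27 ≡ 3 (mod 6), yet 3 ≡ 3 (mod 30), not 11.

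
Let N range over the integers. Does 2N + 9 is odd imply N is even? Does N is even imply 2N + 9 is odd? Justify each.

Only the converse holds.

(→) This fails: take N = 3. Then 2N + 9 = 15, which is odd, yet N = 3 is odd, not even.

(←) Suppose N is even. Since 2 is even, 2N is even for every N, so 2N + 9 has the same parity as 9, which is odd. Hence 2N + 9 is odd.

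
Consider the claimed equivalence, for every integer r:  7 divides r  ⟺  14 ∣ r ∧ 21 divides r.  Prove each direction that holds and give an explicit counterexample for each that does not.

(⇒) fails; (⇐) holds.

(→) This fails: take r = 7. Certainly 7 ∣ 7, but 14 ∤ 7.

(←) Suppose 14 ∣ r and 21 ∣ r. Any common multiple of 14 and 21 is a multiple of their lcm; here lcm(14, 21) = 14·21/gcd(14, 21) = 294/7 = 42, so 42 ∣ r. Since 7 ∣ 42, it follows that 7 ∣ r.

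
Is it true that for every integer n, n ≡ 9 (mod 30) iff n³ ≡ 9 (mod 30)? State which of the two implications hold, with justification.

The biconditional holds.

(⇐) Suppose n³ ≡ 9 (mod 30). The only residue r in {0, …, 29} with r³ ≡ 9 (mod 30) is r = 9, so n ≡ 9 (mod 30).

(⇒) Suppose n ≡ 9 (mod 30). Write n = 30j + 9. Then (30j + 9)³ = 27000j³ + 24300j² + 7290j + 729 = 30(900j³ + 810j² + 243j + 24) + 9, so n³ ≡ 9 (mod 30).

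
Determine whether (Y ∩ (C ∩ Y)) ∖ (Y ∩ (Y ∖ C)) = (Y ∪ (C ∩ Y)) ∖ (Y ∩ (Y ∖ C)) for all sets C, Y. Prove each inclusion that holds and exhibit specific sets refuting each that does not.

(⊆) Let x ∈ (Y ∩ (C ∩ Y)) ∖ (Y ∩ (Y ∖ C)). Then x ∈ C ∩ Y, from which x ∈ (Y ∪ (C ∩ Y)) ∖ (Y ∩ (Y ∖ C)).

(⊇) Let x ∈ (Y ∪ (C ∩ Y)) ∖ (Y ∩ (Y ∖ C)). Then x ∈ C ∩ Y, from which x ∈ (Y ∩ (C ∩ Y)) ∖ (Y ∩ (Y ∖ C)).

Both inclusions hold; the sets are equal.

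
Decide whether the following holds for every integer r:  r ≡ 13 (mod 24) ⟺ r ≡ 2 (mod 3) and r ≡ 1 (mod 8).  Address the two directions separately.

Neither direction holds.

(→) This fails: r = 13 gives 13 ≡ 13 (mod 24) but 13 ≡ 1 (mod 3), so the conjunction on the right does not hold.

(←) This fails: r = 17 satisfies both congruences on the right (17 ≡ 2 mod 3 and 17 ≡ 1 mod 8) yet 17 ≡ 17 (mod 24), not 13.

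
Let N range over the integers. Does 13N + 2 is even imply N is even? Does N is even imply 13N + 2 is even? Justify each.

The biconditional holds.

(⇒) Suppose 13N + 2 is even. Since 13 is odd, 13N and N have the same parity, so 13N + 2 ≡ N + 2 (mod 2). As 2 is even, 13N + 2 is even exactly when N is even. Thus N is even.

(⇐) Conversely, suppose N is even; write N = 2j. Then 13N + 2 = 13·(2j) + 2 = 2·13j + 2, which is even.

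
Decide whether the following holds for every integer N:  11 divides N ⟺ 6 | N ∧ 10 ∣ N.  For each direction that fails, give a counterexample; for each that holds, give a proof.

Forward direction. This fails: take N = 11. Certainly 11 ∣ 11, but 6 ∤ 11.

Converse. This fails: take N = 30. Both 6 ∣ 30 and 10 ∣ 30, yet 30 is not a multiple of 11 (since 30 = 2·11 + 8), so 11 ∤ 30.

Neither direction holds.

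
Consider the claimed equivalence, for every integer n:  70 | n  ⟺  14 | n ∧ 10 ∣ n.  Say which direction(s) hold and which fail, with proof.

(⟹) If 70 ∣ n, write n = 70q. Since 70 = 5·14, n = 14·(5q), so 14 ∣ n; and since 70 = 7·10, n = 10·(7q), so 10 ∣ n.

(⟸) Suppose 14 ∣ n and 10 ∣ n. Any common multiple of 14 and 10 is a multiple of their lcm; here lcm(14, 10) = 14·10/gcd(14, 10) = 140/2 = 70, so 70 ∣ n.

Equivalent; both directions hold.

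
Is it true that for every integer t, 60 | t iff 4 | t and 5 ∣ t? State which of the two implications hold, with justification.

(⇒) If 60 ∣ t, write t = 60q. Since 60 = 15·4, t = 4·(15q), so 4 ∣ t; and since 60 = 12·5, t = 5·(12q), so 5 ∣ t.

(⇐) This fails: take t = 20. Both 4 ∣ 20 and 5 ∣ 20, yet 20 is not a multiple of 60 (since 20 = 0·60 + 20), so 60 ∤ 20.

The forward direction holds; the converse fails.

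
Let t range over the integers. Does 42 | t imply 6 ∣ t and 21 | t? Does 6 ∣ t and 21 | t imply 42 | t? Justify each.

Equivalent; both directions hold.

Forward direction. If 42 ∣ t, write t = 42q. Since 42 = 7·6, t = 6·(7q), so 6 ∣ t; and since 42 = 2·21, t = 21·(2q), so 21 ∣ t.

Converse. Suppose 6 ∣ t and 21 ∣ t. Any common multiple of 6 and 21 is a multiple of their lcm; here lcm(6, 21) = 6·21/gcd(6, 21) = 126/3 = 42, so 42 ∣ t.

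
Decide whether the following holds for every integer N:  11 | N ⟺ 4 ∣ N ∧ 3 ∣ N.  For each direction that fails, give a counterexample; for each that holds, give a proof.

Neither implication holds.

(→) This fails: take N = 11. Certainly 11 ∣ 11, but 4 ∤ 11.

(←) This fails: take N = 12. Both 4 ∣ 12 and 3 ∣ 12, yet 12 is not a multiple of 11 (since 12 = 1·11 + 1), so 11 ∤ 12.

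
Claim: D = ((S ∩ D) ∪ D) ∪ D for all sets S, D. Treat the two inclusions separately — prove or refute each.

(⊆) Let x ∈ D. Then either x ∈ D and x ∉ S; or x ∈ S ∩ D. In each case x ∈ ((S ∩ D) ∪ D) ∪ D, so D ⊆ ((S ∩ D) ∪ D) ∪ D.

(⊇) Let x ∈ ((S ∩ D) ∪ D) ∪ D. Then either x ∈ D and x ∉ S; or x ∈ S ∩ D. In each case x ∈ D, so ((S ∩ D) ∪ D) ∪ D ⊆ D.

The two sets are equal.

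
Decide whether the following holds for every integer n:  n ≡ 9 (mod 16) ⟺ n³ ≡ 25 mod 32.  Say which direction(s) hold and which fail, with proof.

(→) This fails: take n = 25. Then 25 ≡ 9 (mod 16), but 25³ = 15625 ≡ 9 (mod 32), not 25.

(←) Conversely, the residues r modulo 32 with r³ ≡ 25 (mod 32) are exactly {9}, and each is ≡ 9 (mod 16).

(⇒) fails; (⇐) holds.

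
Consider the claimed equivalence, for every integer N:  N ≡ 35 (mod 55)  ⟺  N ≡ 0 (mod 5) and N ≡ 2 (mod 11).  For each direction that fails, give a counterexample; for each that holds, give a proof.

(←) If N ≡ 0 (mod 5) and N ≡ 2 (mod 11), then by the Chinese remainder theorem N ≡ 35 (mod 55). This is exactly N ≡ 35 (mod 55).

(→) Suppose N ≡ 35 (mod 55); write N = 55j + 35. Since 5 ∣ 55, reducing mod 5 gives N ≡ 35 ≡ 0 (mod 5); since 11 ∣ 55, reducing mod 11 gives N ≡ 35 ≡ 2 (mod 11).

Both directions hold; the statement is true.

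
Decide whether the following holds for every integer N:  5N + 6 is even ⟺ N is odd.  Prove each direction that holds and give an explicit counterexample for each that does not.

[⇒] This fails: N = 4 gives 5N + 6 = 26, which is even, but 4 is even, not odd.

[⇐] This also fails: N = 7 is odd, but 5N + 6 = 41 is odd, not even.

Both directions fail.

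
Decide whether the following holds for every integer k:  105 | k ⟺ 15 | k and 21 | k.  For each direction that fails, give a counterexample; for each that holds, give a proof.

Both directions hold; the statement is true.

(⟹) If 105 ∣ k, write k = 105q. Since 105 = 7·15, k = 15·(7q), so 15 ∣ k; and since 105 = 5·21, k = 21·(5q), so 21 ∣ k.

(⟸) Suppose 15 ∣ k and 21 ∣ k. Any common multiple of 15 and 21 is a multiple of their lcm; here lcm(15, 21) = 15·21/gcd(15, 21) = 315/3 = 105, so 105 ∣ k.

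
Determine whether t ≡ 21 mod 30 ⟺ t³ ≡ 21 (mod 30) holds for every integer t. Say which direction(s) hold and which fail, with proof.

Both implications hold.

Converse. Suppose t³ ≡ 21 (mod 30). The only residue r in {0, …, 29} with r³ ≡ 21 (mod 30) is r = 21, so t ≡ 21 (mod 30).

Forward direction. Suppose t ≡ 21 mod 30. Write t = 30j + 21. Then (30j + 21)³ = 27000j³ + 56700j² + 39690j + 9261 = 30(900j³ + 1890j² + 1323j + 308) + 21, so t³ ≡ 21 (mod 30).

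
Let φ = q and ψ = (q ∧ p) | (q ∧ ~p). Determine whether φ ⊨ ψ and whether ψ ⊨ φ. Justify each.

(⇒) Assume the antecedent. If p is true, the antecedent forces (p = T, q = T), and (q ∧ p) | (q ∧ ~p) holds there. If p is false, the antecedent forces (p = F, q = T), and (q ∧ p) | (q ∧ ~p) holds there. Either way (q ∧ p) | (q ∧ ~p) holds.

(⇐) Assume the antecedent. If p is true, the antecedent forces (p = T, q = T), and q holds there. If p is false, the antecedent forces (p = F, q = T), and q holds there. Either way q holds.

Both implications hold.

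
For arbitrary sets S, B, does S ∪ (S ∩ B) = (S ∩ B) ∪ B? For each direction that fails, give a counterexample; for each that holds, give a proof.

Both inclusions fail.

Forward inclusion. This inclusion fails. Take S = {1}, B = ∅; then 1 ∈ S ∪ (S ∩ B) but 1 ∉ (S ∩ B) ∪ B.

Reverse inclusion. This inclusion fails. Take S = ∅, B = {1}; then 1 ∈ (S ∩ B) ∪ B but 1 ∉ S ∪ (S ∩ B).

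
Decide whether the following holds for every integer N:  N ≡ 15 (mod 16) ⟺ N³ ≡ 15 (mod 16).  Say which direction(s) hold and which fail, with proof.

The biconditional holds.

[⇐] Suppose N³ ≡ 15 (mod 16). The only residue r in {0, …, 15} with r³ ≡ 15 (mod 16) is r = 15, so N ≡ 15 (mod 16).

[⇒] Suppose N ≡ 15 (mod 16). Write N = 16j + 15. Then (16j + 15)³ = 4096j³ + 11520j² + 10800j + 3375 = 16(256j³ + 720j² + 675j + 210) + 15, so N³ ≡ 15 (mod 16).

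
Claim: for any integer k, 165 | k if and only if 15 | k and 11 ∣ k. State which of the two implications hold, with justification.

Both implications hold.

(→) If 165 ∣ k, write k = 165q. Since 165 = 11·15, k = 15·(11q), so 15 ∣ k; and since 165 = 15·11, k = 11·(15q), so 11 ∣ k.

(←) Suppose 15 ∣ k and 11 ∣ k. Any common multiple of 15 and 11 is a multiple of their lcm; here gcd(15, 11) = 1, so lcm(15, 11) = 15·11 = 165, so 165 ∣ k.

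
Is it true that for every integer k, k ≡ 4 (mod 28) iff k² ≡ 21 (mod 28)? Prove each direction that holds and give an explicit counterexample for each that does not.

Neither direction holds.

[⇒] This fails: take k = 4. Then 4 ≡ 4 (mod 28), but 4² = 16 ≡ 16 (mod 28), not 21.

[⇐] This fails: take k = 7. Then 7² = 49 ≡ 21 (mod 28), yet 7 ≡ 7 (mod 28), not 4.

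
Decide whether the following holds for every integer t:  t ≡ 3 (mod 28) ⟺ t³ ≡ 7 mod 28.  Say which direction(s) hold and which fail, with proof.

(⇒) This fails: take t = 3. Then 3 ≡ 3 (mod 28), but 3³ = 27 ≡ 27 (mod 28), not 7.

(⇐) This fails: take t = 7. Then 7³ = 343 ≡ 7 (mod 28), yet 7 ≡ 7 (mod 28), not 3.

Neither implication holds.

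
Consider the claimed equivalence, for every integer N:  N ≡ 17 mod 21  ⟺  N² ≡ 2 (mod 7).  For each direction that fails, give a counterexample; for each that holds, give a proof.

(⇒) holds; (⇐) fails.

[⇒] Suppose N ≡ 17 (mod 21). Then N² ≡ 17² = 289 (mod 21), and since 7 ∣ 21, also N² ≡ 2 (mod 7).

[⇐] This fails: take N = 3. Then 3² = 9 ≡ 2 (mod 7), yet 3 ≡ 3 (mod 21), not 17.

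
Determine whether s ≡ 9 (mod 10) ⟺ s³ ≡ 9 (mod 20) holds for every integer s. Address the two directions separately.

Only the converse holds.

[⇐] The residues r modulo 20 with r³ ≡ 9 (mod 20) are exactly {9}, and each is ≡ 9 (mod 10).

[⇒] This fails: take s = 19. Then 19 ≡ 9 (mod 10), but 19³ = 6859 ≡ 19 (mod 20), not 9.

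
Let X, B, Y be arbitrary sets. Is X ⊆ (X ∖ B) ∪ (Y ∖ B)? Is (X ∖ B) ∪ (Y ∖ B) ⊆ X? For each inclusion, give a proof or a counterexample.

(⟹) This inclusion fails. Take X = {1}, B = {1}, Y = ∅; then 1 ∈ X but 1 ∉ (X ∖ B) ∪ (Y ∖ B).

(⟸) This inclusion fails. Take X = ∅, B = ∅, Y = {1}; then 1 ∈ (X ∖ B) ∪ (Y ∖ B) but 1 ∉ X.

Both inclusions fail.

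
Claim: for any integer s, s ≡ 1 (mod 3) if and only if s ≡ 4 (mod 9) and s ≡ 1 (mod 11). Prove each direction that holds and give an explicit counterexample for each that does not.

[⇒] This fails: s = 1 gives 1 ≡ 1 (mod 3) but 1 ≡ 1 (mod 9), so the conjunction on the right does not hold.

[⇐] Conversely, if s ≡ 4 (mod 9) and s ≡ 1 (mod 11), then by the Chinese remainder theorem s ≡ 67 (mod 99). Since 67 ≡ 1 (mod 3) and 3 ∣ 99, we get s ≡ 1 (mod 3).

Only the converse holds.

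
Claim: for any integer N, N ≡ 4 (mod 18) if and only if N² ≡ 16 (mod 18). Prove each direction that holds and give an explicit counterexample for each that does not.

(⇒) Suppose N ≡ 4 (mod 18). Write N = 18j + 4. Then (18j + 4)² = 324j² + 144j + 16 = 18(18j² + 8j) + 16, so N² ≡ 16 (mod 18).

(⇐) This fails: take N = 14. Then 14² = 196 ≡ 16 (mod 18), yet 14 ≡ 14 (mod 18), not 4.

(⇒) holds; (⇐) fails.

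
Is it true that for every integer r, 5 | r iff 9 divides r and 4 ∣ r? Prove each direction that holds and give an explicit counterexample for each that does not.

(⇒) This fails: take r = 5. Certainly 5 ∣ 5, but 9 ∤ 5.

(⇐) This fails: take r = 36. Both 9 ∣ 36 and 4 ∣ 36, yet 36 is not a multiple of 5 (since 36 = 7·5 + 1), so 5 ∤ 36.

(⇒) fails and (⇐) fails.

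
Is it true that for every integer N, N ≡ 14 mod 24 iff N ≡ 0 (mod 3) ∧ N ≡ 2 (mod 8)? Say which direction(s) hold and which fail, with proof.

(⟹) This fails: N = 14 gives 14 ≡ 14 (mod 24) but 14 ≡ 2 (mod 3), so the conjunction on the right does not hold.

(⟸) This fails: N = 18 satisfies both congruences on the right (18 ≡ 0 mod 3 and 18 ≡ 2 mod 8) yet 18 ≡ 18 (mod 24), not 14.

(⇒) fails and (⇐) fails.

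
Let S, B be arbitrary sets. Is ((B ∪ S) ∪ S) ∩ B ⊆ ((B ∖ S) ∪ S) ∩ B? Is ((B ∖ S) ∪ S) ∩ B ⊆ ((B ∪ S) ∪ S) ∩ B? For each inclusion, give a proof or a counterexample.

Both inclusions hold; the sets are equal.

Forward inclusion. Let x ∈ ((B ∪ S) ∪ S) ∩ B. Then either x ∈ B and x ∉ S; or x ∈ S ∩ B. In each case x ∈ ((B ∖ S) ∪ S) ∩ B, so ((B ∪ S) ∪ S) ∩ B ⊆ ((B ∖ S) ∪ S) ∩ B.

Reverse inclusion. Let x ∈ ((B ∖ S) ∪ S) ∩ B. Then either x ∈ B and x ∉ S; or x ∈ S ∩ B. In each case x ∈ ((B ∪ S) ∪ S) ∩ B, so ((B ∖ S) ∪ S) ∩ B ⊆ ((B ∪ S) ∪ S) ∩ B.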